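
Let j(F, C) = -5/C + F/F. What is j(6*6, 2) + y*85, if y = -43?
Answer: -7313/2 ≈ -3656.5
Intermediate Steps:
j(F, C) = 1 - 5/C (j(F, C) = -5/C + 1 = 1 - 5/C)
j(6*6, 2) + y*85 = (-5 + 2)/2 - 43*85 = (½)*(-3) - 3655 = -3/2 - 3655 = -7313/2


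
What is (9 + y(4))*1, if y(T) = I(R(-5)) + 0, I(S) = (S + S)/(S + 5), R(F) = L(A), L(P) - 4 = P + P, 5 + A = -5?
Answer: 131/11 ≈ 11.909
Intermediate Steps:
A = -10 (A = -5 - 5 = -10)
L(P) = 4 + 2*P (L(P) = 4 + (P + P) = 4 + 2*P)
R(F) = -16 (R(F) = 4 + 2*(-10) = 4 - 20 = -16)
I(S) = 2*S/(5 + S) (I(S) = (2*S)/(5 + S) = 2*S/(5 + S))
y(T) = 32/11 (y(T) = 2*(-16)/(5 - 16) + 0 = 2*(-16)/(-11) + 0 = 2*(-16)*(-1/11) + 0 = 32/11 + 0 = 32/11)
(9 + y(4))*1 = (9 + 32/11)*1 = (131/11)*1 = 131/11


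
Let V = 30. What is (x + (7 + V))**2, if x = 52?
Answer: 7921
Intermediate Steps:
(x + (7 + V))**2 = (52 + (7 + 30))**2 = (52 + 37)**2 = 89**2 = 7921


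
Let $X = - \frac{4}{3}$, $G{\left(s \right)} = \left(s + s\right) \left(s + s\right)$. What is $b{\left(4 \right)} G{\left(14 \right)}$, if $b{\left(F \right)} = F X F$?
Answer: $- \frac{50176}{3} \approx -16725.0$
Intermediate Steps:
$G{\left(s \right)} = 4 s^{2}$ ($G{\left(s \right)} = 2 s 2 s = 4 s^{2}$)
$X = - \frac{4}{3}$ ($X = \left(-4\right) \frac{1}{3} = - \frac{4}{3} \approx -1.3333$)
$b{\left(F \right)} = - \frac{4 F^{2}}{3}$ ($b{\left(F \right)} = F \left(- \frac{4}{3}\right) F = - \frac{4 F}{3} F = - \frac{4 F^{2}}{3}$)
$b{\left(4 \right)} G{\left(14 \right)} = - \frac{4 \cdot 4^{2}}{3} \cdot 4 \cdot 14^{2} = \left(- \frac{4}{3}\right) 16 \cdot 4 \cdot 196 = \left(- \frac{64}{3}\right) 784 = - \frac{50176}{3}$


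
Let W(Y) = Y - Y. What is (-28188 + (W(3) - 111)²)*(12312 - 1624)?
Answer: -169586496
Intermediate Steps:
W(Y) = 0
(-28188 + (W(3) - 111)²)*(12312 - 1624) = (-28188 + (0 - 111)²)*(12312 - 1624) = (-28188 + (-111)²)*10688 = (-28188 + 12321)*10688 = -15867*10688 = -169586496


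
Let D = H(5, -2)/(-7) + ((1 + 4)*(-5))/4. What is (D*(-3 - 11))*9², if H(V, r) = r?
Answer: 13527/2 ≈ 6763.5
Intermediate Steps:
D = -167/28 (D = -2/(-7) + ((1 + 4)*(-5))/4 = -2*(-⅐) + (5*(-5))*(¼) = 2/7 - 25*¼ = 2/7 - 25/4 = -167/28 ≈ -5.9643)
(D*(-3 - 11))*9² = -167*(-3 - 11)/28*9² = -167/28*(-14)*81 = (167/2)*81 = 13527/2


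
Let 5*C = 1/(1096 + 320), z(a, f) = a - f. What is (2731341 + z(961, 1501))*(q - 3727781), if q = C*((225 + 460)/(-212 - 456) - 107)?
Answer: -16048295441313071867/1576480 ≈ -1.0180e+13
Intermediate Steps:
C = 1/7080 (C = 1/(5*(1096 + 320)) = (⅕)/1416 = (⅕)*(1/1416) = 1/7080 ≈ 0.00014124)
q = -72161/4729440 (q = ((225 + 460)/(-212 - 456) - 107)/7080 = (685/(-668) - 107)/7080 = (685*(-1/668) - 107)/7080 = (-685/668 - 107)/7080 = (1/7080)*(-72161/668) = -72161/4729440 ≈ -0.015258)
(2731341 + z(961, 1501))*(q - 3727781) = (2731341 + (961 - 1*1501))*(-72161/4729440 - 3727781) = (2731341 + (961 - 1501))*(-17630316644801/4729440) = (2731341 - 540)*(-17630316644801/4729440) = 2730801*(-17630316644801/4729440) = -16048295441313071867/1576480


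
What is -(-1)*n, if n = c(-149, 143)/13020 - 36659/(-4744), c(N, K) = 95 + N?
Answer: 39753667/5147240 ≈ 7.7233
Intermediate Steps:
n = 39753667/5147240 (n = (95 - 149)/13020 - 36659/(-4744) = -54*1/13020 - 36659*(-1/4744) = -9/2170 + 36659/4744 = 39753667/5147240 ≈ 7.7233)
-(-1)*n = -(-1)*39753667/5147240 = -1*(-39753667/5147240) = 39753667/5147240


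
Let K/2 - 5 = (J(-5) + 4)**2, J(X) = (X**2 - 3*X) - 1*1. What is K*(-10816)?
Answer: -40105728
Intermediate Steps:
J(X) = -1 + X**2 - 3*X (J(X) = (X**2 - 3*X) - 1 = -1 + X**2 - 3*X)
K = 3708 (K = 10 + 2*((-1 + (-5)**2 - 3*(-5)) + 4)**2 = 10 + 2*((-1 + 25 + 15) + 4)**2 = 10 + 2*(39 + 4)**2 = 10 + 2*43**2 = 10 + 2*1849 = 10 + 3698 = 3708)
K*(-10816) = 3708*(-10816) = -40105728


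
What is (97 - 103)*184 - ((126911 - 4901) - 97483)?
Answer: -25631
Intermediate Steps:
(97 - 103)*184 - ((126911 - 4901) - 97483) = -6*184 - (122010 - 97483) = -1104 - 1*24527 = -1104 - 24527 = -25631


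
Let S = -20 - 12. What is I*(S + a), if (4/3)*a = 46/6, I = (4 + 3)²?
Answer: -5145/4 ≈ -1286.3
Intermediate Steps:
S = -32
I = 49 (I = 7² = 49)
a = 23/4 (a = 3*(46/6)/4 = 3*(46*(⅙))/4 = (¾)*(23/3) = 23/4 ≈ 5.7500)
I*(S + a) = 49*(-32 + 23/4) = 49*(-105/4) = -5145/4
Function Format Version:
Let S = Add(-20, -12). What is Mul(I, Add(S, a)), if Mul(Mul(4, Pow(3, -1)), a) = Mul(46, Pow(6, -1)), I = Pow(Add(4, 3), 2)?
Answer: Rational(-5145, 4) ≈ -1286.3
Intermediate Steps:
S = -32
I = 49 (I = Pow(7, 2) = 49)
a = Rational(23, 4) (a = Mul(Rational(3, 4), Mul(46, Pow(6, -1))) = Mul(Rational(3, 4), Mul(46, Rational(1, 6))) = Mul(Rational(3, 4), Rational(23, 3)) = Rational(23, 4) ≈ 5.7500)
Mul(I, Add(S, a)) = Mul(49, Add(-32, Rational(23, 4))) = Mul(49, Rational(-105, 4)) = Rational(-5145, 4)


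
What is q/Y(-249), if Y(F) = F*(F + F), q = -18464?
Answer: -9232/62001 ≈ -0.14890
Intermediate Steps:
Y(F) = 2*F² (Y(F) = F*(2*F) = 2*F²)
q/Y(-249) = -18464/(2*(-249)²) = -18464/(2*62001) = -18464/124002 = -18464*1/124002 = -9232/62001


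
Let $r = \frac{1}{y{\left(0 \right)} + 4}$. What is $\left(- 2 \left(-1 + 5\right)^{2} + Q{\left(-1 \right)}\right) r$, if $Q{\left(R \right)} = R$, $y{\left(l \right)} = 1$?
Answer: $- \frac{33}{5} \approx -6.6$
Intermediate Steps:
$r = \frac{1}{5}$ ($r = \frac{1}{1 + 4} = \frac{1}{5} \approx 0.2$)
$\left(- 2 \left(-1 + 5\right)^{2} + Q{\left(-1 \right)}\right) r = \left(- 2 \left(-1 + 5\right)^{2} - 1\right) \frac{1}{5} = \left(- 2 \cdot 4^{2} - 1\right) \frac{1}{5} = \left(\left(-2\right) 16 - 1\right) \frac{1}{5} = \left(-32 - 1\right) \frac{1}{5} = \left(-33\right) \frac{1}{5} = - \frac{33}{5}$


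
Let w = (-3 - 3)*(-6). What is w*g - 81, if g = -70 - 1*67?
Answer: -5013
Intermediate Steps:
w = 36 (w = -6*(-6) = 36)
g = -137 (g = -70 - 67 = -137)
w*g - 81 = 36*(-137) - 81 = -4932 - 81 = -5013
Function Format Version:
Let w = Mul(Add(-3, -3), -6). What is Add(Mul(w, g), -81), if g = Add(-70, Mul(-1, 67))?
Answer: -5013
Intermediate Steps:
w = 36 (w = Mul(-6, -6) = 36)
g = -137 (g = Add(-70, -67) = -137)
Add(Mul(w, g), -81) = Add(Mul(36, -137), -81) = Add(-4932, -81) = -5013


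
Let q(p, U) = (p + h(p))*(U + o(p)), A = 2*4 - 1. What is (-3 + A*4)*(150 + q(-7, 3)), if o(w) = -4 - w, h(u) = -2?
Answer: 2400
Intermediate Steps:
A = 7 (A = 8 - 1 = 7)
q(p, U) = (-2 + p)*(-4 + U - p) (q(p, U) = (p - 2)*(U + (-4 - p)) = (-2 + p)*(-4 + U - p))
(-3 + A*4)*(150 + q(-7, 3)) = (-3 + 7*4)*(150 + (8 - 1*(-7)² - 2*3 - 2*(-7) + 3*(-7))) = (-3 + 28)*(150 + (8 - 1*49 - 6 + 14 - 21)) = 25*(150 + (8 - 49 - 6 + 14 - 21)) = 25*(150 - 54) = 25*96 = 2400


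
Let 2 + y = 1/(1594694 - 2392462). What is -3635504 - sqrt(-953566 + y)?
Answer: -3635504 - 5*I*sqrt(6068828884671458)/398884 ≈ -3.6355e+6 - 976.51*I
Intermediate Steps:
y = -1595537/797768 (y = -2 + 1/(1594694 - 2392462) = -2 + 1/(-797768) = -2 - 1/797768 = -1595537/797768 ≈ -2.0000)
-3635504 - sqrt(-953566 + y) = -3635504 - sqrt(-953566 - 1595537/797768) = -3635504 - sqrt(-760726036225/797768) = -3635504 - 5*I*sqrt(6068828884671458)/398884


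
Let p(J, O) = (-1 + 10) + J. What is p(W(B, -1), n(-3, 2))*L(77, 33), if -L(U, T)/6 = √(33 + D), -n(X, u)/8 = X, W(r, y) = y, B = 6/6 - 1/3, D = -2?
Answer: -48*√31 ≈ -267.25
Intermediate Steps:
B = ⅔ (B = 6*(⅙) - 1*⅓ = 1 - ⅓ = ⅔ ≈ 0.66667)
n(X, u) = -8*X
p(J, O) = 9 + J
L(U, T) = -6*√31 (L(U, T) = -6*√(33 - 2) = -6*√31)
p(W(B, -1), n(-3, 2))*L(77, 33) = (9 - 1)*(-6*√31) = 8*(-6*√31) = -48*√31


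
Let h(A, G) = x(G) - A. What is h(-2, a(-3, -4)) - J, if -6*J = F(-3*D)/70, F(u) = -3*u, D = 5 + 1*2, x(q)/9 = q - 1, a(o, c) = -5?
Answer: -1037/20 ≈ -51.850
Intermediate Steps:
x(q) = -9 + 9*q (x(q) = 9*(q - 1) = 9*(-1 + q) = -9 + 9*q)
D = 7 (D = 5 + 2 = 7)
h(A, G) = -9 - A + 9*G (h(A, G) = (-9 + 9*G) - A = -9 - A + 9*G)
J = -3/20 (J = -(-(-9)*7)/(6*70) = -(-3*(-21))/(6*70) = -21/(2*70) = -⅙*9/10 = -3/20 ≈ -0.15000)
h(-2, a(-3, -4)) - J = (-9 - 1*(-2) + 9*(-5)) - 1*(-3/20) = (-9 + 2 - 45) + 3/20 = -52 + 3/20 = -1037/20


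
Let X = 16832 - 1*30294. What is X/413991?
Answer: -13462/413991 ≈ -0.032518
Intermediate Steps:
X = -13462 (X = 16832 - 30294 = -13462)
X/413991 = -13462/413991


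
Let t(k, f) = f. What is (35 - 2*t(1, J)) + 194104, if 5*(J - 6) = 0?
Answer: 194127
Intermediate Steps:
J = 6 (J = 6 + (⅕)*0 = 6 + 0 = 6)
(35 - 2*t(1, J)) + 194104 = (35 - 2*6) + 194104 = (35 - 12) + 194104 = 23 + 194104 = 194127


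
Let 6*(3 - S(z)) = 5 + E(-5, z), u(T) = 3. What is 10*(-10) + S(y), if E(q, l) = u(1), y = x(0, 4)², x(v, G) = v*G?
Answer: -295/3 ≈ -98.333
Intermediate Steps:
x(v, G) = G*v
y = 0 (y = (4*0)² = 0² = 0)
E(q, l) = 3
S(z) = 5/3 (S(z) = 3 - (5 + 3)/6 = 3 - ⅙*8 = 3 - 4/3 = 5/3)
10*(-10) + S(y) = 10*(-10) + 5/3 = -100 + 5/3 = -295/3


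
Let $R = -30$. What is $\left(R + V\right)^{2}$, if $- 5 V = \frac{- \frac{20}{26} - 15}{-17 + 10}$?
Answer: $\frac{7678441}{8281} \approx 927.24$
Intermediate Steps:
$V = - \frac{41}{91}$ ($V = - \frac{\left(- \frac{20}{26} - 15\right) \frac{1}{-17 + 10}}{5} = - \frac{\left(\left(-20\right) \frac{1}{26} - 15\right) \frac{1}{-7}}{5} = - \frac{\left(- \frac{10}{13} - 15\right) \left(- \frac{1}{7}\right)}{5} = - \frac{\left(- \frac{205}{13}\right) \left(- \frac{1}{7}\right)}{5} = \left(- \frac{1}{5}\right) \frac{205}{91} = - \frac{41}{91} \approx -0.45055$)
$\left(R + V\right)^{2} = \left(-30 - \frac{41}{91}\right)^{2} = \left(- \frac{2771}{91}\right)^{2} = \frac{7678441}{8281}$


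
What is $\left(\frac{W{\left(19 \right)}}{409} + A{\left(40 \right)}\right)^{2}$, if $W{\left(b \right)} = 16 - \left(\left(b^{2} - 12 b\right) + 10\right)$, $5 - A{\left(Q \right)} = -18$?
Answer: $\frac{86118400}{167281} \approx 514.81$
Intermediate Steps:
$A{\left(Q \right)} = 23$ ($A{\left(Q \right)} = 5 - -18 = 5 + 18 = 23$)
$W{\left(b \right)} = 6 - b^{2} + 12 b$ ($W{\left(b \right)} = 16 - \left(10 + b^{2} - 12 b\right) = 6 - b^{2} + 12 b$)
$\left(\frac{W{\left(19 \right)}}{409} + A{\left(40 \right)}\right)^{2} = \left(\frac{6 - 19^{2} + 12 \cdot 19}{409} + 23\right)^{2} = \left(\left(6 - 361 + 228\right) \frac{1}{409} + 23\right)^{2} = \left(\left(-127\right) \frac{1}{409} + 23\right)^{2} = \left(- \frac{127}{409} + 23\right)^{2} = \left(\frac{9280}{409}\right)^{2} = \frac{86118400}{167281}$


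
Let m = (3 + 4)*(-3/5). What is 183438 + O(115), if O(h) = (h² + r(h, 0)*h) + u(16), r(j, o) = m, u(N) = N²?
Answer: 196436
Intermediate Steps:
m = -21/5 (m = 7*(-3*⅕) = 7*(-⅗) = -21/5 ≈ -4.2000)
r(j, o) = -21/5
O(h) = 256 + h² - 21*h/5 (O(h) = (h² - 21*h/5) + 16² = (h² - 21*h/5) + 256 = 256 + h² - 21*h/5)
183438 + O(115) = 183438 + (256 + 115² - 21/5*115) = 183438 + (256 + 13225 - 483) = 183438 + 12998 = 196436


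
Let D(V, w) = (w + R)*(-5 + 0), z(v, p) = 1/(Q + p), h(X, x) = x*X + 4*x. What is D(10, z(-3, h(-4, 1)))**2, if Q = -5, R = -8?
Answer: 1681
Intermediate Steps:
h(X, x) = 4*x + X*x (h(X, x) = X*x + 4*x = 4*x + X*x)
z(v, p) = 1/(-5 + p)
D(V, w) = 40 - 5*w (D(V, w) = (w - 8)*(-5 + 0) = (-8 + w)*(-5) = 40 - 5*w)
D(10, z(-3, h(-4, 1)))**2 = (40 - 5/(-5 + 1*(4 - 4)))**2 = (40 - 5/(-5 + 1*0))**2 = (40 - 5/(-5 + 0))**2 = (40 - 5/(-5))**2 = (40 - 5*(-1/5))**2 = (40 + 1)**2 = 41**2 = 1681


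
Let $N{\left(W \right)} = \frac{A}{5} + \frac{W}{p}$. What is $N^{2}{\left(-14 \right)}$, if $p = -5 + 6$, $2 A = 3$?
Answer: $\frac{18769}{100} \approx 187.69$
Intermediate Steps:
$A = \frac{3}{2}$ ($A = \frac{1}{2} \cdot 3 = \frac{3}{2} \approx 1.5$)
$p = 1$
$N{\left(W \right)} = \frac{3}{10} + W$ ($N{\left(W \right)} = \frac{3}{2 \cdot 5} + \frac{W}{1} = \frac{3}{2} \cdot \frac{1}{5} + W 1 = \frac{3}{10} + W$)
$N^{2}{\left(-14 \right)} = \left(\frac{3}{10} - 14\right)^{2} = \left(- \frac{137}{10}\right)^{2} = \frac{18769}{100}$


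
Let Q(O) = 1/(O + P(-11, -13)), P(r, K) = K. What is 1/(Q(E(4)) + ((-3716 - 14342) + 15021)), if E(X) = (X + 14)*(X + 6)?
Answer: -167/507178 ≈ -0.00032927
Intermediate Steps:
E(X) = (6 + X)*(14 + X) (E(X) = (14 + X)*(6 + X) = (6 + X)*(14 + X))
Q(O) = 1/(-13 + O) (Q(O) = 1/(O - 13) = 1/(-13 + O))
1/(Q(E(4)) + ((-3716 - 14342) + 15021)) = 1/(1/(-13 + (84 + 4**2 + 20*4)) + ((-3716 - 14342) + 15021)) = 1/(1/(-13 + (84 + 16 + 80)) + (-18058 + 15021)) = 1/(1/(-13 + 180) - 3037) = 1/(1/167 - 3037) = 1/(-507178/167) = -167/507178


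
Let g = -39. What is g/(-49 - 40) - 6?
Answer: -495/89 ≈ -5.5618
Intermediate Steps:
g/(-49 - 40) - 6 = -39/(-49 - 40) - 6 = -39/(-89) - 6 = -39*(-1/89) - 6 = 39/89 - 6 = -495/89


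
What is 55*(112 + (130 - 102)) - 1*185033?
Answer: -177333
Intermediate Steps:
55*(112 + (130 - 102)) - 1*185033 = 55*(112 + 28) - 185033 = 55*140 - 185033 = 7700 - 185033 = -177333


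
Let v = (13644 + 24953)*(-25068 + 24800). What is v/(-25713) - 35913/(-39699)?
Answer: 45729969797/113420043 ≈ 403.19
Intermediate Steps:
v = -10343996 (v = 38597*(-268) = -10343996)
v/(-25713) - 35913/(-39699) = -10343996/(-25713) - 35913/(-39699) = -10343996*(-1/25713) - 35913*(-1/39699) = 10343996/25713 + 11971/13233 = 45729969797/113420043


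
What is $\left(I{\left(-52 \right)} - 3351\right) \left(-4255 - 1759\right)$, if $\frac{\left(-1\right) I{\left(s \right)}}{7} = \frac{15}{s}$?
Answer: $\frac{523660029}{26} \approx 2.0141 \cdot 10^{7}$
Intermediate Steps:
$I{\left(s \right)} = - \frac{105}{s}$ ($I{\left(s \right)} = - 7 \frac{15}{s} = - \frac{105}{s}$)
$\left(I{\left(-52 \right)} - 3351\right) \left(-4255 - 1759\right) = \left(- \frac{105}{-52} - 3351\right) \left(-4255 - 1759\right) = \left(\left(-105\right) \left(- \frac{1}{52}\right) - 3351\right) \left(-6014\right) = \left(\frac{105}{52} - 3351\right) \left(-6014\right) = \left(- \frac{174147}{52}\right) \left(-6014\right) = \frac{523660029}{26}$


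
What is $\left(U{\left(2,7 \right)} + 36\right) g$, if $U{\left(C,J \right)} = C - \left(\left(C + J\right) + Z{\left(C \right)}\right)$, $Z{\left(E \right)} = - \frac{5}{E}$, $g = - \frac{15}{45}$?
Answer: $- \frac{21}{2} \approx -10.5$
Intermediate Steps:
$g = - \frac{1}{3}$ ($g = \left(-15\right) \frac{1}{45} = - \frac{1}{3} \approx -0.33333$)
$U{\left(C,J \right)} = - J + \frac{5}{C}$ ($U{\left(C,J \right)} = C - \left(\left(C + J\right) - \frac{5}{C}\right) = C - \left(C + J - \frac{5}{C}\right) = - J + \frac{5}{C}$)
$\left(U{\left(2,7 \right)} + 36\right) g = \left(\left(\left(-1\right) 7 + \frac{5}{2}\right) + 36\right) \left(- \frac{1}{3}\right) = \left(\left(-7 + 5 \cdot \frac{1}{2}\right) + 36\right) \left(- \frac{1}{3}\right) = \left(\left(-7 + \frac{5}{2}\right) + 36\right) \left(- \frac{1}{3}\right) = \left(- \frac{9}{2} + 36\right) \left(- \frac{1}{3}\right) = \frac{63}{2} \left(- \frac{1}{3}\right) = - \frac{21}{2}$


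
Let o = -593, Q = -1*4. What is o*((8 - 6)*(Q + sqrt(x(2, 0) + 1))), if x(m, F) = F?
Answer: 3558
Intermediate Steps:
Q = -4
o*((8 - 6)*(Q + sqrt(x(2, 0) + 1))) = -593*(8 - 6)*(-4 + sqrt(0 + 1)) = -1186*(-4 + sqrt(1)) = -1186*(-4 + 1) = -1186*(-3) = -593*(-6) = 3558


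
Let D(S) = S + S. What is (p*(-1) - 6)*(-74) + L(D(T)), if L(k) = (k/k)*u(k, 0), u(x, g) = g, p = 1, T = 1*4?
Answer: 518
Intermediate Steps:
T = 4
D(S) = 2*S
L(k) = 0 (L(k) = (k/k)*0 = 1*0 = 0)
(p*(-1) - 6)*(-74) + L(D(T)) = (1*(-1) - 6)*(-74) + 0 = (-1 - 6)*(-74) + 0 = -7*(-74) + 0 = 518 + 0 = 518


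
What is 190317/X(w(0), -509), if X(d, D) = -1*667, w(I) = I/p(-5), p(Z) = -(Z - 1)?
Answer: -190317/667 ≈ -285.33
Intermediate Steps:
p(Z) = 1 - Z (p(Z) = -(-1 + Z) = 1 - Z)
w(I) = I/6 (w(I) = I/(1 - 1*(-5)) = I/(1 + 5) = I/6)
X(d, D) = -667
190317/X(w(0), -509) = 190317/(-667) = 190317*(-1/667) = -190317/667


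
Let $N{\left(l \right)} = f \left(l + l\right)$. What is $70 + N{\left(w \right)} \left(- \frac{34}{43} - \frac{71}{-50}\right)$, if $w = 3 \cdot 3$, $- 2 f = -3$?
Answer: $\frac{187031}{2150} \approx 86.991$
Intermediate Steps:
$f = \frac{3}{2}$ ($f = \left(- \frac{1}{2}\right) \left(-3\right) = \frac{3}{2} \approx 1.5$)
$w = 9$
$N{\left(l \right)} = 3 l$ ($N{\left(l \right)} = \frac{3 \left(l + l\right)}{2} = \frac{3 \cdot 2 l}{2} = 3 l$)
$70 + N{\left(w \right)} \left(- \frac{34}{43} - \frac{71}{-50}\right) = 70 + 3 \cdot 9 \left(- \frac{34}{43} - \frac{71}{-50}\right) = 70 + 27 \left(\left(-34\right) \frac{1}{43} - - \frac{71}{50}\right) = 70 + 27 \left(- \frac{34}{43} + \frac{71}{50}\right) = 70 + 27 \cdot \frac{1353}{2150} = 70 + \frac{36531}{2150} = \frac{187031}{2150}$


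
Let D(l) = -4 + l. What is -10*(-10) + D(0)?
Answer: 96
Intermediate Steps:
-10*(-10) + D(0) = -10*(-10) + (-4 + 0) = 100 - 4 = 96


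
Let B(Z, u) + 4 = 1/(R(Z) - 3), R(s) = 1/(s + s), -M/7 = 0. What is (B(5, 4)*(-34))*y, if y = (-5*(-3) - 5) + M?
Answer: 42840/29 ≈ 1477.2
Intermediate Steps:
M = 0 (M = -7*0 = 0)
R(s) = 1/(2*s)
B(Z, u) = -4 + 1/(-3 + 1/(2*Z)) (B(Z, u) = -4 + 1/(1/(2*Z) - 3) = -4 + 1/(-3 + 1/(2*Z)))
y = 10 (y = (-5*(-3) - 5) + 0 = (15 - 5) + 0 = 10 + 0 = 10)
(B(5, 4)*(-34))*y = ((2*(2 - 13*5)/(-1 + 6*5))*(-34))*10 = ((2*(2 - 65)/(-1 + 30))*(-34))*10 = ((2*(-63)/29)*(-34))*10 = ((2*(1/29)*(-63))*(-34))*10 = -126/29*(-34)*10 = (4284/29)*10 = 42840/29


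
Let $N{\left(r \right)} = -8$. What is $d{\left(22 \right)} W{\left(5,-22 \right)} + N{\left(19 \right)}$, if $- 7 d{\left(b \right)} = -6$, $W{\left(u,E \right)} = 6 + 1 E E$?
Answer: $412$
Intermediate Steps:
$W{\left(u,E \right)} = 6 + E^{2}$ ($W{\left(u,E \right)} = 6 + 1 E^{2} = 6 + E^{2}$)
$d{\left(b \right)} = \frac{6}{7}$ ($d{\left(b \right)} = \left(- \frac{1}{7}\right) \left(-6\right) = \frac{6}{7}$)
$d{\left(22 \right)} W{\left(5,-22 \right)} + N{\left(19 \right)} = \frac{6 \left(6 + \left(-22\right)^{2}\right)}{7} - 8 = \frac{6 \left(6 + 484\right)}{7} - 8 = \frac{6}{7} \cdot 490 - 8 = 420 - 8 = 412$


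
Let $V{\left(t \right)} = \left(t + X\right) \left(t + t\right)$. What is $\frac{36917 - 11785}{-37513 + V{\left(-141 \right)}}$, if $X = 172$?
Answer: $- \frac{25132}{46255} \approx -0.54334$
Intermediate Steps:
$V{\left(t \right)} = 2 t \left(172 + t\right)$ ($V{\left(t \right)} = \left(t + 172\right) \left(t + t\right) = \left(172 + t\right) 2 t = 2 t \left(172 + t\right)$)
$\frac{36917 - 11785}{-37513 + V{\left(-141 \right)}} = \frac{36917 - 11785}{-37513 + 2 \left(-141\right) \left(172 - 141\right)} = \frac{25132}{-37513 + 2 \left(-141\right) 31} = \frac{25132}{-37513 - 8742} = \frac{25132}{-46255} = 25132 \left(- \frac{1}{46255}\right) = - \frac{25132}{46255}$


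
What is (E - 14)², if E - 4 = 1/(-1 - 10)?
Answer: 12321/121 ≈ 101.83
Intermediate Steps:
E = 43/11 (E = 4 + 1/(-1 - 10) = 4 + 1/(-11) = 4 - 1/11 = 43/11 ≈ 3.9091)
(E - 14)² = (43/11 - 14)² = (-111/11)² = 12321/121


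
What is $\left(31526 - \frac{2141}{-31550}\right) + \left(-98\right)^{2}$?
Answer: $\frac{1297653641}{31550} \approx 41130.0$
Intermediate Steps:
$\left(31526 - \frac{2141}{-31550}\right) + \left(-98\right)^{2} = \left(31526 - - \frac{2141}{31550}\right) + 9604 = \left(31526 + \frac{2141}{31550}\right) + 9604 = \frac{994647441}{31550} + 9604 = \frac{1297653641}{31550}$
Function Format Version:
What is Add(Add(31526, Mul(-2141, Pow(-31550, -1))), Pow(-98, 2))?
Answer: Rational(1297653641, 31550) ≈ 41130.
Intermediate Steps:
Add(Add(31526, Mul(-2141, Pow(-31550, -1))), Pow(-98, 2)) = Add(Add(31526, Mul(-2141, Rational(-1, 31550))), 9604) = Add(Add(31526, Rational(2141, 31550)), 9604) = Add(Rational(994647441, 31550), 9604) = Rational(1297653641, 31550)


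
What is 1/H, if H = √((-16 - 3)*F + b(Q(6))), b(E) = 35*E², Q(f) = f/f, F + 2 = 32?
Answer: -I*√535/535 ≈ -0.043234*I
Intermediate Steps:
F = 30 (F = -2 + 32 = 30)
Q(f) = 1
H = I*√535 (H = √((-16 - 3)*30 + 35*1²) = √(-19*30 + 35*1) = √(-570 + 35) = √(-535) = I*√535 ≈ 23.13*I)
1/H = 1/(I*√535) = -I*√535/535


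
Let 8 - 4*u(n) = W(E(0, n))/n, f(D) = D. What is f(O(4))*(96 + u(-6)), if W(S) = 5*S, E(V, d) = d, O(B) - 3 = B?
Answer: 2709/4 ≈ 677.25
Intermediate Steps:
O(B) = 3 + B
u(n) = 3/4 (u(n) = 2 - 5*n/(4*n) = 2 - 1/4*5 = 2 - 5/4 = 3/4)
f(O(4))*(96 + u(-6)) = (3 + 4)*(96 + 3/4) = 7*(387/4) = 2709/4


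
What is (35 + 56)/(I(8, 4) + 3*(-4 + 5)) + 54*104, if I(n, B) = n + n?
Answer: 106795/19 ≈ 5620.8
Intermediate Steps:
I(n, B) = 2*n
(35 + 56)/(I(8, 4) + 3*(-4 + 5)) + 54*104 = (35 + 56)/(2*8 + 3*(-4 + 5)) + 54*104 = 91/(16 + 3*1) + 5616 = 91/(16 + 3) + 5616 = 91/19 + 5616 = 106795/19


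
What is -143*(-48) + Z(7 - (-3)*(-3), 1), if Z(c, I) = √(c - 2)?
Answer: 6864 + 2*I ≈ 6864.0 + 2.0*I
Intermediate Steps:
Z(c, I) = √(-2 + c)
-143*(-48) + Z(7 - (-3)*(-3), 1) = -143*(-48) + √(-2 + (7 - (-3)*(-3))) = 6864 + √(-2 + (7 - 1*9)) = 6864 + √(-2 + (7 - 9)) = 6864 + √(-2 - 2) = 6864 + √(-4) = 6864 + 2*I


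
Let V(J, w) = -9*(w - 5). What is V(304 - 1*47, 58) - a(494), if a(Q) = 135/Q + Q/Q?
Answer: -236267/494 ≈ -478.27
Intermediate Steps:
V(J, w) = 45 - 9*w (V(J, w) = -9*(-5 + w) = 45 - 9*w)
a(Q) = 1 + 135/Q (a(Q) = 135/Q + 1 = 1 + 135/Q)
V(304 - 1*47, 58) - a(494) = (45 - 9*58) - (135 + 494)/494 = (45 - 522) - 629/494 = -477 - 1*629/494 = -477 - 629/494 = -236267/494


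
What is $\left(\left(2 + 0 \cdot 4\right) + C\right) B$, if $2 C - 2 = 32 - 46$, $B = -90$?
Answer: $360$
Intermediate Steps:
$C = -6$ ($C = 1 + \frac{32 - 46}{2} = 1 + \frac{1}{2} \left(-14\right) = 1 - 7 = -6$)
$\left(\left(2 + 0 \cdot 4\right) + C\right) B = \left(\left(2 + 0 \cdot 4\right) - 6\right) \left(-90\right) = \left(\left(2 + 0\right) - 6\right) \left(-90\right) = \left(2 - 6\right) \left(-90\right) = \left(-4\right) \left(-90\right) = 360$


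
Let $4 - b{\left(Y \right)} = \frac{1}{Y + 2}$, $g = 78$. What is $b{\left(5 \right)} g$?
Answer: $\frac{2106}{7} \approx 300.86$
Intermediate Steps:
$b{\left(Y \right)} = 4 - \frac{1}{2 + Y}$ ($b{\left(Y \right)} = 4 - \frac{1}{Y + 2} = 4 - \frac{1}{2 + Y}$)
$b{\left(5 \right)} g = \frac{7 + 4 \cdot 5}{2 + 5} \cdot 78 = \frac{7 + 20}{7} \cdot 78 = \frac{1}{7} \cdot 27 \cdot 78 = \frac{27}{7} \cdot 78 = \frac{2106}{7}$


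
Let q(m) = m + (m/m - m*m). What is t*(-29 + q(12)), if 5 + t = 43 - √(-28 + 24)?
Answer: -6080 + 320*I ≈ -6080.0 + 320.0*I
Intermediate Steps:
q(m) = 1 + m - m² (q(m) = m + (1 - m²) = 1 + m - m²)
t = 38 - 2*I (t = -5 + (43 - √(-28 + 24)) = -5 + (43 - √(-4)) = -5 + (43 - 2*I) = 38 - 2*I ≈ 38.0 - 2.0*I)
t*(-29 + q(12)) = (38 - 2*I)*(-29 + (1 + 12 - 1*12²)) = (38 - 2*I)*(-29 + (1 + 12 - 1*144)) = (38 - 2*I)*(-29 + (1 + 12 - 144)) = (38 - 2*I)*(-29 - 131) = (38 - 2*I)*(-160) = -6080 + 320*I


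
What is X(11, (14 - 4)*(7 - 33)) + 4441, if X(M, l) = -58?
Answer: 4383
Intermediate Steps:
X(11, (14 - 4)*(7 - 33)) + 4441 = -58 + 4441 = 4383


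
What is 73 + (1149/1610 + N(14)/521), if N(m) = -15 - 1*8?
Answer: 61794729/838810 ≈ 73.670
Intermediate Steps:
N(m) = -23 (N(m) = -15 - 8 = -23)
73 + (1149/1610 + N(14)/521) = 73 + (1149/1610 - 23/521) = 73 + 561599/838810 = 61794729/838810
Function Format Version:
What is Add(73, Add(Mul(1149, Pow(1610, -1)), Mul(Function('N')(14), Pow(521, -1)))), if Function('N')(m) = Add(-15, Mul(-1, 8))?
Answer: Rational(61794729, 838810) ≈ 73.670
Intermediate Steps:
Function('N')(m) = -23 (Function('N')(m) = Add(-15, -8) = -23)
Add(73, Add(Mul(1149, Pow(1610, -1)), Mul(Function('N')(14), Pow(521, -1)))) = Add(73, Add(Mul(1149, Pow(1610, -1)), Mul(-23, Pow(521, -1)))) = Add(73, Add(Mul(1149, Rational(1, 1610)), Mul(-23, Rational(1, 521)))) = Add(73, Add(Rational(1149, 1610), Rational(-23, 521))) = Add(73, Rational(561599, 838810)) = Rational(61794729, 838810)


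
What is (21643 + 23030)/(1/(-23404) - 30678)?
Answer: -1045526892/717987913 ≈ -1.4562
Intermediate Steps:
(21643 + 23030)/(1/(-23404) - 30678) = 44673/(-1/23404 - 30678) = 44673/(-717987913/23404) = 44673*(-23404/717987913) = -1045526892/717987913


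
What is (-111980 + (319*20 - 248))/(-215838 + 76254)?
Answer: 13231/17448 ≈ 0.75831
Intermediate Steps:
(-111980 + (319*20 - 248))/(-215838 + 76254) = (-111980 + (6380 - 248))/(-139584) = (-111980 + 6132)*(-1/139584) = -105848*(-1/139584) = 13231/17448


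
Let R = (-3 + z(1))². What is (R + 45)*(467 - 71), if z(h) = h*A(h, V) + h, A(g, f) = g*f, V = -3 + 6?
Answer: 18216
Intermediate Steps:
V = 3
A(g, f) = f*g
z(h) = h + 3*h² (z(h) = h*(3*h) + h = 3*h² + h = h + 3*h²)
R = 1 (R = (-3 + 1*(1 + 3*1))² = (-3 + 1*(1 + 3))² = (-3 + 1*4)² = (-3 + 4)² = 1² = 1)
(R + 45)*(467 - 71) = (1 + 45)*(467 - 71) = 46*396 = 18216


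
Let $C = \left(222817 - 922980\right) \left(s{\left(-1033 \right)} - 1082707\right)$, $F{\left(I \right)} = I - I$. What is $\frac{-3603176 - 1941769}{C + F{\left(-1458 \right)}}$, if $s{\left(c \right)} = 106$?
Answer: $- \frac{616105}{84221907107} \approx -7.3153 \cdot 10^{-6}$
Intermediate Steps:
$F{\left(I \right)} = 0$
$C = 757997163963$ ($C = \left(222817 - 922980\right) \left(106 - 1082707\right) = \left(-700163\right) \left(-1082601\right) = 757997163963$)
$\frac{-3603176 - 1941769}{C + F{\left(-1458 \right)}} = \frac{-3603176 - 1941769}{757997163963 + 0} = - \frac{5544945}{757997163963} = \left(-5544945\right) \frac{1}{757997163963} = - \frac{616105}{84221907107}$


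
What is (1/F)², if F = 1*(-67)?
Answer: 1/4489 ≈ 0.00022277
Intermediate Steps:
F = -67
(1/F)² = (1/(-67))² = (-1/67)² = 1/4489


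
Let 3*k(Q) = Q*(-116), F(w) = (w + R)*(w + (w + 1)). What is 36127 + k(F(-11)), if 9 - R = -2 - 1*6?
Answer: 40999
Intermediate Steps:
R = 17 (R = 9 - (-2 - 1*6) = 9 - (-2 - 6) = 9 - 1*(-8) = 9 + 8 = 17)
F(w) = (1 + 2*w)*(17 + w) (F(w) = (w + 17)*(w + (w + 1)) = (17 + w)*(w + (1 + w)) = (17 + w)*(1 + 2*w) = (1 + 2*w)*(17 + w))
k(Q) = -116*Q/3 (k(Q) = (Q*(-116))/3 = (-116*Q)/3 = -116*Q/3)
36127 + k(F(-11)) = 36127 - 116*(17 + 2*(-11)² + 35*(-11))/3 = 36127 - 116*(17 + 2*121 - 385)/3 = 36127 - 116*(17 + 242 - 385)/3 = 36127 - 116/3*(-126) = 36127 + 4872 = 40999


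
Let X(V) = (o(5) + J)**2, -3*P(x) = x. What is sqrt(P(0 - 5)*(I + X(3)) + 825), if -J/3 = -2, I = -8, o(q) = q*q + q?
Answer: sqrt(26745)/3 ≈ 54.513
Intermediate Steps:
o(q) = q + q**2 (o(q) = q**2 + q = q + q**2)
P(x) = -x/3
J = 6 (J = -3*(-2) = 6)
X(V) = 1296 (X(V) = (5*(1 + 5) + 6)**2 = (5*6 + 6)**2 = (30 + 6)**2 = 36**2 = 1296)
sqrt(P(0 - 5)*(I + X(3)) + 825) = sqrt((-(0 - 5)/3)*(-8 + 1296) + 825) = sqrt(-1/3*(-5)*1288 + 825) = sqrt((5/3)*1288 + 825) = sqrt(6440/3 + 825) = sqrt(8915/3) = sqrt(26745)/3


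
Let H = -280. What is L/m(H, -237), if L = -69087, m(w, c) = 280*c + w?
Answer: 69087/66640 ≈ 1.0367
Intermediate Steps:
m(w, c) = w + 280*c
L/m(H, -237) = -69087/(-280 + 280*(-237)) = -69087/(-280 - 66360) = -69087/(-66640) = -69087*(-1/66640) = 69087/66640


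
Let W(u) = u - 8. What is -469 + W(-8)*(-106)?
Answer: 1227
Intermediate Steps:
W(u) = -8 + u
-469 + W(-8)*(-106) = -469 + (-8 - 8)*(-106) = -469 - 16*(-106) = -469 + 1696 = 1227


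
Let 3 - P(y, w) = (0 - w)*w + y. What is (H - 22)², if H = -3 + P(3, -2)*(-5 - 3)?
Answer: 3249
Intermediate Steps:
P(y, w) = 3 + w² - y (P(y, w) = 3 - ((0 - w)*w + y) = 3 - ((-w)*w + y) = 3 - (-w² + y) = 3 - (y - w²) = 3 + (w² - y) = 3 + w² - y)
H = -35 (H = -3 + (3 + (-2)² - 1*3)*(-5 - 3) = -3 + (3 + 4 - 3)*(-8) = -3 + 4*(-8) = -3 - 32 = -35)
(H - 22)² = (-35 - 22)² = (-57)² = 3249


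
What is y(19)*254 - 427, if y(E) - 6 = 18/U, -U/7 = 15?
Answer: 36871/35 ≈ 1053.5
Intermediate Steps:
U = -105 (U = -7*15 = -105)
y(E) = 204/35 (y(E) = 6 + 18/(-105) = 6 + 18*(-1/105) = 6 - 6/35 = 204/35)
y(19)*254 - 427 = (204/35)*254 - 427 = 51816/35 - 427 = 36871/35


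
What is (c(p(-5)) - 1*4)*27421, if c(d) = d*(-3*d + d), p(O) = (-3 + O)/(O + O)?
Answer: -3619572/25 ≈ -1.4478e+5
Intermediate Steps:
p(O) = (-3 + O)/(2*O) (p(O) = (-3 + O)/((2*O)) = (-3 + O)*(1/(2*O)) = (-3 + O)/(2*O))
c(d) = -2*d² (c(d) = d*(-2*d) = -2*d²)
(c(p(-5)) - 1*4)*27421 = (-2*(-3 - 5)²/100 - 1*4)*27421 = (-2*((½)*(-⅕)*(-8))² - 4)*27421 = (-2*(⅘)² - 4)*27421 = (-2*16/25 - 4)*27421 = (-32/25 - 4)*27421 = -132/25*27421 = -3619572/25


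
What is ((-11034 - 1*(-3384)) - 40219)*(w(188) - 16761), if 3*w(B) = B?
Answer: 2397997555/3 ≈ 7.9933e+8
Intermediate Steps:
w(B) = B/3
((-11034 - 1*(-3384)) - 40219)*(w(188) - 16761) = ((-11034 - 1*(-3384)) - 40219)*((1/3)*188 - 16761) = ((-11034 + 3384) - 40219)*(188/3 - 16761) = (-7650 - 40219)*(-50095/3) = -47869*(-50095/3) = 2397997555/3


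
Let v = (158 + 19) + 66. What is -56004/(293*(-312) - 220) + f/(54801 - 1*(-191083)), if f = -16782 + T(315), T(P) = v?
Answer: 3063729933/5632956556 ≈ 0.54389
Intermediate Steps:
v = 243 (v = 177 + 66 = 243)
T(P) = 243
f = -16539 (f = -16782 + 243 = -16539)
-56004/(293*(-312) - 220) + f/(54801 - 1*(-191083)) = -56004/(293*(-312) - 220) - 16539/(54801 - 1*(-191083)) = -56004/(-91416 - 220) - 16539/(54801 + 191083) = -56004/(-91636) - 16539/245884 = -56004*(-1/91636) - 16539*1/245884 = 14001/22909 - 16539/245884 = 3063729933/5632956556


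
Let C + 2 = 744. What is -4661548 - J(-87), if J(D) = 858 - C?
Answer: -4661664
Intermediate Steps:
C = 742 (C = -2 + 744 = 742)
J(D) = 116 (J(D) = 858 - 1*742 = 858 - 742 = 116)
-4661548 - J(-87) = -4661548 - 1*116 = -4661548 - 116 = -4661664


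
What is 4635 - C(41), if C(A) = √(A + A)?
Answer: 4635 - √82 ≈ 4625.9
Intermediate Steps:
C(A) = √2*√A (C(A) = √(2*A) = √2*√A)
4635 - C(41) = 4635 - √2*√41 = 4635 - √82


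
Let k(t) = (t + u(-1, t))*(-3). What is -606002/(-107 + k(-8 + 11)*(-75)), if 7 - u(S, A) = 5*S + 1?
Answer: -606002/3043 ≈ -199.15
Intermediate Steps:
u(S, A) = 6 - 5*S (u(S, A) = 7 - (5*S + 1) = 7 - (1 + 5*S) = 7 + (-1 - 5*S) = 6 - 5*S)
k(t) = -33 - 3*t (k(t) = (t + (6 - 5*(-1)))*(-3) = (t + (6 + 5))*(-3) = (t + 11)*(-3) = (11 + t)*(-3) = -33 - 3*t)
-606002/(-107 + k(-8 + 11)*(-75)) = -606002/(-107 + (-33 - 3*(-8 + 11))*(-75)) = -606002/(-107 + (-33 - 3*3)*(-75)) = -606002/(-107 + (-33 - 9)*(-75)) = -606002/(-107 - 42*(-75)) = -606002/(-107 + 3150) = -606002/3043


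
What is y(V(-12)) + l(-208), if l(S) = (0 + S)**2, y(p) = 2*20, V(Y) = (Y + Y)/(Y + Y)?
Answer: 43304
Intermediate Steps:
V(Y) = 1 (V(Y) = (2*Y)/((2*Y)) = (2*Y)*(1/(2*Y)) = 1)
y(p) = 40
l(S) = S**2
y(V(-12)) + l(-208) = 40 + (-208)**2 = 40 + 43264 = 43304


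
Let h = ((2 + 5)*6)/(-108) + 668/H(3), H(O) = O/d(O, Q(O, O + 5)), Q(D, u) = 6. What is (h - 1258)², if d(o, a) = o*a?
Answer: 2449557049/324 ≈ 7.5604e+6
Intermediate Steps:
d(o, a) = a*o
H(O) = ⅙ (H(O) = O/((6*O)) = O*(1/(6*O)) = ⅙)
h = 72137/18 (h = ((2 + 5)*6)/(-108) + 668/(⅙) = (7*6)*(-1/108) + 668*6 = 42*(-1/108) + 4008 = -7/18 + 4008 = 72137/18 ≈ 4007.6)
(h - 1258)² = (72137/18 - 1258)² = (49493/18)² = 2449557049/324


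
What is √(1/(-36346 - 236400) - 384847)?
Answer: I*√28628914770713798/272746 ≈ 620.36*I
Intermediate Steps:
√(1/(-36346 - 236400) - 384847) = √(1/(-272746) - 384847) = √(-1/272746 - 384847) = √(-104965479863/272746) = I*√28628914770713798/272746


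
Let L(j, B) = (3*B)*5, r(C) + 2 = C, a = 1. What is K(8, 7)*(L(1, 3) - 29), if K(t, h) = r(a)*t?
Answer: -128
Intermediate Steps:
r(C) = -2 + C
K(t, h) = -t (K(t, h) = (-2 + 1)*t = -t)
L(j, B) = 15*B
K(8, 7)*(L(1, 3) - 29) = (-1*8)*(15*3 - 29) = -8*(45 - 29) = -8*16 = -128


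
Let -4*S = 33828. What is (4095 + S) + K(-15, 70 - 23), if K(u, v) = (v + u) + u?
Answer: -4345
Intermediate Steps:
S = -8457 (S = -¼*33828 = -8457)
K(u, v) = v + 2*u (K(u, v) = (u + v) + u = v + 2*u)
(4095 + S) + K(-15, 70 - 23) = (4095 - 8457) + ((70 - 23) + 2*(-15)) = -4362 + (47 - 30) = -4362 + 17 = -4345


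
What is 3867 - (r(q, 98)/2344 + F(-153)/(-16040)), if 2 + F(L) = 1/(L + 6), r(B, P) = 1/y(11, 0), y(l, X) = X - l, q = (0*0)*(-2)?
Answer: 2938706182103/759944724 ≈ 3867.0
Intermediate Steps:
q = 0 (q = 0*(-2) = 0)
r(B, P) = -1/11 (r(B, P) = 1/(0 - 1*11) = 1/(0 - 11) = 1/(-11) = -1/11)
F(L) = -2 + 1/(6 + L) (F(L) = -2 + 1/(L + 6) = -2 + 1/(6 + L))
3867 - (r(q, 98)/2344 + F(-153)/(-16040)) = 3867 - (-1/11/2344 + ((-11 - 2*(-153))/(6 - 153))/(-16040)) = 3867 - (-1/11*1/2344 + ((-11 + 306)/(-147))*(-1/16040)) = 3867 - (-1/25784 - 1/147*295*(-1/16040)) = 3867 - (-1/25784 - 295/147*(-1/16040)) = 3867 - (-1/25784 + 59/471576) = 3867 - 1*65605/759944724 = 3867 - 65605/759944724 = 2938706182103/759944724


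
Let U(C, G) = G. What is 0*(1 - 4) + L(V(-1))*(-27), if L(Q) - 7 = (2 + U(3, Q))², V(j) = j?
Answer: -216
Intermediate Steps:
L(Q) = 7 + (2 + Q)²
0*(1 - 4) + L(V(-1))*(-27) = 0*(1 - 4) + (7 + (2 - 1)²)*(-27) = 0*(-3) + (7 + 1²)*(-27) = 0 + (7 + 1)*(-27) = 0 + 8*(-27) = 0 - 216 = -216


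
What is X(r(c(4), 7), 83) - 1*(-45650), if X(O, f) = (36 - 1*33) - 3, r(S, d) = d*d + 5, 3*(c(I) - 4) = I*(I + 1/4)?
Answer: 45650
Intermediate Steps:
c(I) = 4 + I*(¼ + I)/3 (c(I) = 4 + (I*(I + 1/4))/3 = 4 + (I*(I + ¼))/3 = 4 + (I*(¼ + I))/3 = 4 + I*(¼ + I)/3)
r(S, d) = 5 + d² (r(S, d) = d² + 5 = 5 + d²)
X(O, f) = 0 (X(O, f) = (36 - 33) - 3 = 3 - 3 = 0)
X(r(c(4), 7), 83) - 1*(-45650) = 0 - 1*(-45650) = 0 + 45650 = 45650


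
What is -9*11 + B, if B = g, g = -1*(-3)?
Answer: -96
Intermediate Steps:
g = 3
B = 3
-9*11 + B = -9*11 + 3 = -99 + 3 = -96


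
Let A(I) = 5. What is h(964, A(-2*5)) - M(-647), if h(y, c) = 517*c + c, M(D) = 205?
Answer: 2385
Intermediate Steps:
h(y, c) = 518*c
h(964, A(-2*5)) - M(-647) = 518*5 - 1*205 = 2590 - 205 = 2385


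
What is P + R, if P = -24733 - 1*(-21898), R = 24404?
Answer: 21569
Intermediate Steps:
P = -2835 (P = -24733 + 21898 = -2835)
P + R = -2835 + 24404 = 21569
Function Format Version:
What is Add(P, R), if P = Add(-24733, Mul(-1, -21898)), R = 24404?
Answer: 21569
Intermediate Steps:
P = -2835 (P = Add(-24733, 21898) = -2835)
Add(P, R) = Add(-2835, 24404) = 21569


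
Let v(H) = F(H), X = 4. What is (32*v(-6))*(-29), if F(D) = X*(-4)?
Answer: 14848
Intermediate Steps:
F(D) = -16 (F(D) = 4*(-4) = -16)
v(H) = -16
(32*v(-6))*(-29) = (32*(-16))*(-29) = -512*(-29) = 14848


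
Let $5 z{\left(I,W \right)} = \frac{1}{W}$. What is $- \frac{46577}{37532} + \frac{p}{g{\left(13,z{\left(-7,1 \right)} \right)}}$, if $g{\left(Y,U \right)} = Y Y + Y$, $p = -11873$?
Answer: $- \frac{227047225}{3415412} \approx -66.477$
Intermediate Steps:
$z{\left(I,W \right)} = \frac{1}{5 W}$
$g{\left(Y,U \right)} = Y + Y^{2}$ ($g{\left(Y,U \right)} = Y^{2} + Y = Y + Y^{2}$)
$- \frac{46577}{37532} + \frac{p}{g{\left(13,z{\left(-7,1 \right)} \right)}} = - \frac{46577}{37532} - \frac{11873}{13 \left(1 + 13\right)} = \left(-46577\right) \frac{1}{37532} - \frac{11873}{13 \cdot 14} = - \frac{46577}{37532} - \frac{11873}{182} = - \frac{227047225}{3415412}$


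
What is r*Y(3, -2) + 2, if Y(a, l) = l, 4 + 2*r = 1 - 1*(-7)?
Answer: -2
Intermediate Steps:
r = 2 (r = -2 + (1 - 1*(-7))/2 = -2 + (1 + 7)/2 = -2 + (½)*8 = -2 + 4 = 2)
r*Y(3, -2) + 2 = 2*(-2) + 2 = -4 + 2 = -2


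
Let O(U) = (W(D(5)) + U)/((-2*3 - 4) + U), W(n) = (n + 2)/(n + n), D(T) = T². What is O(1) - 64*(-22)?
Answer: 633523/450 ≈ 1407.8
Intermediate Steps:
W(n) = (2 + n)/(2*n) (W(n) = (2 + n)/((2*n)) = (2 + n)*(1/(2*n)) = (2 + n)/(2*n))
O(U) = (27/50 + U)/(-10 + U) (O(U) = ((2 + 5²)/(2*(5²)) + U)/((-2*3 - 4) + U) = ((½)*(2 + 25)/25 + U)/((-6 - 4) + U) = ((½)*(1/25)*27 + U)/(-10 + U) = (27/50 + U)/(-10 + U))
O(1) - 64*(-22) = (27/50 + 1)/(-10 + 1) - 64*(-22) = (77/50)/(-9) + 1408 = -⅑*77/50 + 1408 = -77/450 + 1408 = 633523/450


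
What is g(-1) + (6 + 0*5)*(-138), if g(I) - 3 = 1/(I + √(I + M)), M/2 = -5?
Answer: -9901/12 - I*√11/12 ≈ -825.08 - 0.27639*I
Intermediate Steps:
M = -10 (M = 2*(-5) = -10)
g(I) = 3 + 1/(I + √(-10 + I)) (g(I) = 3 + 1/(I + √(I - 10)) = 3 + 1/(I + √(-10 + I)))
g(-1) + (6 + 0*5)*(-138) = (1 + 3*(-1) + 3*√(-10 - 1))/(-1 + √(-10 - 1)) + (6 + 0*5)*(-138) = (1 - 3 + 3*√(-11))/(-1 + √(-11)) + (6 + 0)*(-138) = (1 - 3 + 3*(I*√11))/(-1 + I*√11) + 6*(-138) = (1 - 3 + 3*I*√11)/(-1 + I*√11) - 828 = (-2 + 3*I*√11)/(-1 + I*√11) - 828 = -828 + (-2 + 3*I*√11)/(-1 + I*√11)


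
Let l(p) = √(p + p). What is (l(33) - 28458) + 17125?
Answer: -11333 + √66 ≈ -11325.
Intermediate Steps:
l(p) = √2*√p (l(p) = √(2*p) = √2*√p)
(l(33) - 28458) + 17125 = (√2*√33 - 28458) + 17125 = (√66 - 28458) + 17125 = (-28458 + √66) + 17125 = -11333 + √66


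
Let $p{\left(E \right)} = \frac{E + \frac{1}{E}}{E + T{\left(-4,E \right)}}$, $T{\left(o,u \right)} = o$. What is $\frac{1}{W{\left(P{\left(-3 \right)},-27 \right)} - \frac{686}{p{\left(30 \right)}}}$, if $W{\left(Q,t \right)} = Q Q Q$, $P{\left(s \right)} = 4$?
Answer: $- \frac{901}{477416} \approx -0.0018872$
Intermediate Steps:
$W{\left(Q,t \right)} = Q^{3}$ ($W{\left(Q,t \right)} = Q^{2} Q = Q^{3}$)
$p{\left(E \right)} = \frac{E + \frac{1}{E}}{-4 + E}$ ($p{\left(E \right)} = \frac{E + \frac{1}{E}}{E - 4} = \frac{E + \frac{1}{E}}{-4 + E}$)
$\frac{1}{W{\left(P{\left(-3 \right)},-27 \right)} - \frac{686}{p{\left(30 \right)}}} = \frac{1}{4^{3} - \frac{686}{\frac{1}{30} \frac{1}{-4 + 30} \left(1 + 30^{2}\right)}} = \frac{1}{64 - \frac{686}{\frac{1}{30} \cdot \frac{1}{26} \left(1 + 900\right)}} = \frac{1}{64 - \frac{686}{\frac{1}{30} \cdot \frac{1}{26} \cdot 901}} = \frac{1}{64 - \frac{686}{\frac{901}{780}}} = \frac{1}{64 - \frac{535080}{901}} = \frac{1}{- \frac{477416}{901}} = - \frac{901}{477416}$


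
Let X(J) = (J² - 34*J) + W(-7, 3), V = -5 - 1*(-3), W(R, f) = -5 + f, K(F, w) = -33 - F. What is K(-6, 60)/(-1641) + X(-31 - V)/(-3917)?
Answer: -963022/2142599 ≈ -0.44946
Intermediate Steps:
V = -2 (V = -5 + 3 = -2)
X(J) = -2 + J² - 34*J (X(J) = (J² - 34*J) + (-5 + 3) = (J² - 34*J) - 2 = -2 + J² - 34*J)
K(-6, 60)/(-1641) + X(-31 - V)/(-3917) = (-33 - 1*(-6))/(-1641) + (-2 + (-31 - 1*(-2))² - 34*(-31 - 1*(-2)))/(-3917) = (-33 + 6)*(-1/1641) + (-2 + (-31 + 2)² - 34*(-31 + 2))*(-1/3917) = -27*(-1/1641) + (-2 + (-29)² - 34*(-29))*(-1/3917) = 9/547 + (-2 + 841 + 986)*(-1/3917) = 9/547 + 1825*(-1/3917) = 9/547 - 1825/3917 = -963022/2142599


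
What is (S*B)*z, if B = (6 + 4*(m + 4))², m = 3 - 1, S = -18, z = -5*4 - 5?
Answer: 405000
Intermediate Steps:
z = -25 (z = -20 - 5 = -25)
m = 2
B = 900 (B = (6 + 4*(2 + 4))² = (6 + 4*6)² = (6 + 24)² = 30² = 900)
(S*B)*z = -18*900*(-25) = -16200*(-25) = 405000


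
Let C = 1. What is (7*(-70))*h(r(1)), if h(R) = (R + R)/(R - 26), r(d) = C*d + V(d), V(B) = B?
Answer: 245/3 ≈ 81.667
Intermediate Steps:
r(d) = 2*d (r(d) = 1*d + d = d + d = 2*d)
h(R) = 2*R/(-26 + R) (h(R) = (2*R)/(-26 + R) = 2*R/(-26 + R))
(7*(-70))*h(r(1)) = (7*(-70))*(2*(2*1)/(-26 + 2*1)) = -980*2/(-26 + 2) = -980*2/(-24) = -980*2*(-1)/24 = -490*(-⅙) = 245/3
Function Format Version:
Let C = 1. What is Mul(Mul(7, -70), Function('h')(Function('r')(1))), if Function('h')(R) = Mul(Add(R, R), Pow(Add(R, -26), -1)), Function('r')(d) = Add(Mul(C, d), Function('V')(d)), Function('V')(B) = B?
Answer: Rational(245, 3) ≈ 81.667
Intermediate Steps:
Function('r')(d) = Mul(2, d) (Function('r')(d) = Add(Mul(1, d), d) = Add(d, d) = Mul(2, d))
Function('h')(R) = Mul(2, R, Pow(Add(-26, R), -1)) (Function('h')(R) = Mul(Mul(2, R), Pow(Add(-26, R), -1)) = Mul(2, R, Pow(Add(-26, R), -1)))
Mul(Mul(7, -70), Function('h')(Function('r')(1))) = Mul(Mul(7, -70), Mul(2, Mul(2, 1), Pow(Add(-26, Mul(2, 1)), -1))) = Mul(-490, Mul(2, 2, Pow(Add(-26, 2), -1))) = Mul(-490, Mul(2, 2, Pow(-24, -1))) = Mul(-490, Mul(2, 2, Rational(-1, 24))) = Mul(-490, Rational(-1, 6)) = Rational(245, 3)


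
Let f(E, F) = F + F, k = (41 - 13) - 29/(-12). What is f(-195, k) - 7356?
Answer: -43771/6 ≈ -7295.2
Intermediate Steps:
k = 365/12 (k = 28 - 29*(-1/12) = 28 + 29/12 = 365/12 ≈ 30.417)
f(E, F) = 2*F
f(-195, k) - 7356 = 2*(365/12) - 7356 = 365/6 - 7356 = -43771/6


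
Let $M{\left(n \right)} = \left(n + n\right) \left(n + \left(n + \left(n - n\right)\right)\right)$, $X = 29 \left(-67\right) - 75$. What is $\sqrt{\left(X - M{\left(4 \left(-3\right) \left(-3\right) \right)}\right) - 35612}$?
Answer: $i \sqrt{42814} \approx 206.92 i$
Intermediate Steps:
$X = -2018$ ($X = -1943 - 75 = -2018$)
$M{\left(n \right)} = 4 n^{2}$ ($M{\left(n \right)} = 2 n \left(n + \left(n + 0\right)\right) = 2 n \left(n + n\right) = 2 n 2 n = 4 n^{2}$)
$\sqrt{\left(X - M{\left(4 \left(-3\right) \left(-3\right) \right)}\right) - 35612} = \sqrt{\left(-2018 - 4 \left(4 \left(-3\right) \left(-3\right)\right)^{2}\right) - 35612} = \sqrt{\left(-2018 - 4 \left(\left(-12\right) \left(-3\right)\right)^{2}\right) - 35612} = \sqrt{\left(-2018 - 4 \cdot 36^{2}\right) - 35612} = \sqrt{\left(-2018 - 4 \cdot 1296\right) - 35612} = \sqrt{\left(-2018 - 5184\right) - 35612} = \sqrt{-7202 - 35612} = \sqrt{-42814} = i \sqrt{42814}$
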